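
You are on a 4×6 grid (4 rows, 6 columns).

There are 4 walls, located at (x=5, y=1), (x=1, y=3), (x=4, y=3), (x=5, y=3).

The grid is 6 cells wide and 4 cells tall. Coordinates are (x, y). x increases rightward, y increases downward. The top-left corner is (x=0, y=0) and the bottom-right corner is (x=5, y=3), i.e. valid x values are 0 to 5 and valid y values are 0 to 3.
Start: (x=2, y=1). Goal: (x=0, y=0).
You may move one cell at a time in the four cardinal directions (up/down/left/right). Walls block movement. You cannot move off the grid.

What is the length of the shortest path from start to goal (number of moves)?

Answer: Shortest path length: 3

Derivation:
BFS from (x=2, y=1) until reaching (x=0, y=0):
  Distance 0: (x=2, y=1)
  Distance 1: (x=2, y=0), (x=1, y=1), (x=3, y=1), (x=2, y=2)
  Distance 2: (x=1, y=0), (x=3, y=0), (x=0, y=1), (x=4, y=1), (x=1, y=2), (x=3, y=2), (x=2, y=3)
  Distance 3: (x=0, y=0), (x=4, y=0), (x=0, y=2), (x=4, y=2), (x=3, y=3)  <- goal reached here
One shortest path (3 moves): (x=2, y=1) -> (x=1, y=1) -> (x=0, y=1) -> (x=0, y=0)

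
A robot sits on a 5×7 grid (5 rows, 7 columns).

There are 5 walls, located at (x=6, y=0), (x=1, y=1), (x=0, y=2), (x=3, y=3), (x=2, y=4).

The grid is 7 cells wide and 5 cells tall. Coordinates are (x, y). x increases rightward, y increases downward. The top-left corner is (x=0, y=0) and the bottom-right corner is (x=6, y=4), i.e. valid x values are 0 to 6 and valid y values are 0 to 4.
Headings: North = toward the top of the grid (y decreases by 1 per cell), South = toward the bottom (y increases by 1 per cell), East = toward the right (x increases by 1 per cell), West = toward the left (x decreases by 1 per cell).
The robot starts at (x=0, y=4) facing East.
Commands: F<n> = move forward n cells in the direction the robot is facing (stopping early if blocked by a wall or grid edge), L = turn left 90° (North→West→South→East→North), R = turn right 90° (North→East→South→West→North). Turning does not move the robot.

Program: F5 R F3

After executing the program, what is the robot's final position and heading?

Answer: Final position: (x=1, y=4), facing South

Derivation:
Start: (x=0, y=4), facing East
  F5: move forward 1/5 (blocked), now at (x=1, y=4)
  R: turn right, now facing South
  F3: move forward 0/3 (blocked), now at (x=1, y=4)
Final: (x=1, y=4), facing South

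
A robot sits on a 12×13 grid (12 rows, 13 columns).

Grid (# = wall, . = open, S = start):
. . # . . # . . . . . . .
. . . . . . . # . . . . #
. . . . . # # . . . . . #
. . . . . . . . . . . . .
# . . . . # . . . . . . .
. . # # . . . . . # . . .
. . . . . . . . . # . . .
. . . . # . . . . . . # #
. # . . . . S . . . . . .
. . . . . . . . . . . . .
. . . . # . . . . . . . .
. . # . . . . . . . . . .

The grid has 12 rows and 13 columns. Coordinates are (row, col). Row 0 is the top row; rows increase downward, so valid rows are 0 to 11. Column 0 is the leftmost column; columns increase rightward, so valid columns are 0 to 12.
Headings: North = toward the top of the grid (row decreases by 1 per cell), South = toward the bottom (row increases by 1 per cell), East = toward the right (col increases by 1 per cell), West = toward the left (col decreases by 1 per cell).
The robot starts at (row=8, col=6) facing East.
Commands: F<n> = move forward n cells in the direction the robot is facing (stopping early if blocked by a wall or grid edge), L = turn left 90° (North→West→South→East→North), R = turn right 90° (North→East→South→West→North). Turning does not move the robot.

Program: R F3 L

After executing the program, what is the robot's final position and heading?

Start: (row=8, col=6), facing East
  R: turn right, now facing South
  F3: move forward 3, now at (row=11, col=6)
  L: turn left, now facing East
Final: (row=11, col=6), facing East

Answer: Final position: (row=11, col=6), facing East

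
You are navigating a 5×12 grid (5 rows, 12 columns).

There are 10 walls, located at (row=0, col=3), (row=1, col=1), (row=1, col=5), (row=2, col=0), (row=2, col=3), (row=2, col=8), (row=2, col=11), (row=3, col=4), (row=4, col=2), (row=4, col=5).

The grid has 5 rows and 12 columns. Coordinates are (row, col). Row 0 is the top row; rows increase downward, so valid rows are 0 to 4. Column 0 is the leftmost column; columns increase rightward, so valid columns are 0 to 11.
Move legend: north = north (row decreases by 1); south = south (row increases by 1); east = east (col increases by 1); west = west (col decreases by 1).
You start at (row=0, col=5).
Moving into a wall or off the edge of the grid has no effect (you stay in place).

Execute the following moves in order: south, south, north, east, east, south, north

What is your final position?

Start: (row=0, col=5)
  south (south): blocked, stay at (row=0, col=5)
  south (south): blocked, stay at (row=0, col=5)
  north (north): blocked, stay at (row=0, col=5)
  east (east): (row=0, col=5) -> (row=0, col=6)
  east (east): (row=0, col=6) -> (row=0, col=7)
  south (south): (row=0, col=7) -> (row=1, col=7)
  north (north): (row=1, col=7) -> (row=0, col=7)
Final: (row=0, col=7)

Answer: Final position: (row=0, col=7)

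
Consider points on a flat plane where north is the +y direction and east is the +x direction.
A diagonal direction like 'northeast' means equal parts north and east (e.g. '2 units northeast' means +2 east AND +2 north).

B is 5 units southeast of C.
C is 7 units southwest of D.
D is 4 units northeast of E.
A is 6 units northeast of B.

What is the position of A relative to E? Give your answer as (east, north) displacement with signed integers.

Place E at the origin (east=0, north=0).
  D is 4 units northeast of E: delta (east=+4, north=+4); D at (east=4, north=4).
  C is 7 units southwest of D: delta (east=-7, north=-7); C at (east=-3, north=-3).
  B is 5 units southeast of C: delta (east=+5, north=-5); B at (east=2, north=-8).
  A is 6 units northeast of B: delta (east=+6, north=+6); A at (east=8, north=-2).
Therefore A relative to E: (east=8, north=-2).

Answer: A is at (east=8, north=-2) relative to E.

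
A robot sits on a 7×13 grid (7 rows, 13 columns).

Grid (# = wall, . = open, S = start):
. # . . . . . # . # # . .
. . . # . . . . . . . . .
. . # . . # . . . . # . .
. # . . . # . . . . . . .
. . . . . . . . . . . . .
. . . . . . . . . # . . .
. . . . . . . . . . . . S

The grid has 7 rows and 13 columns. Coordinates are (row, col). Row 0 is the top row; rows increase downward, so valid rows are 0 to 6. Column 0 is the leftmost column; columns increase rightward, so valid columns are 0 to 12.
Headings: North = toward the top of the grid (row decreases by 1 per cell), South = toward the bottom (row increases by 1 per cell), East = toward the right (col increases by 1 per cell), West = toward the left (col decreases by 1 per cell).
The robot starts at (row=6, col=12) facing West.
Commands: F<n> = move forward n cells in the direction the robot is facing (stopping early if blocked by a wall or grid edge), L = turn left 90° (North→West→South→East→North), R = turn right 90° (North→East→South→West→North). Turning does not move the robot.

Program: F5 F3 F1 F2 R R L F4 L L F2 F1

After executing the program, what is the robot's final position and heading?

Answer: Final position: (row=6, col=1), facing South

Derivation:
Start: (row=6, col=12), facing West
  F5: move forward 5, now at (row=6, col=7)
  F3: move forward 3, now at (row=6, col=4)
  F1: move forward 1, now at (row=6, col=3)
  F2: move forward 2, now at (row=6, col=1)
  R: turn right, now facing North
  R: turn right, now facing East
  L: turn left, now facing North
  F4: move forward 2/4 (blocked), now at (row=4, col=1)
  L: turn left, now facing West
  L: turn left, now facing South
  F2: move forward 2, now at (row=6, col=1)
  F1: move forward 0/1 (blocked), now at (row=6, col=1)
Final: (row=6, col=1), facing South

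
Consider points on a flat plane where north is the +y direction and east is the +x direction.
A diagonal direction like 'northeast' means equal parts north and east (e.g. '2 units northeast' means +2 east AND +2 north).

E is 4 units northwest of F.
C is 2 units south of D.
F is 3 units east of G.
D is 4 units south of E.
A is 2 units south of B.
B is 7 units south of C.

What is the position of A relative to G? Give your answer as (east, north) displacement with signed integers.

Answer: A is at (east=-1, north=-11) relative to G.

Derivation:
Place G at the origin (east=0, north=0).
  F is 3 units east of G: delta (east=+3, north=+0); F at (east=3, north=0).
  E is 4 units northwest of F: delta (east=-4, north=+4); E at (east=-1, north=4).
  D is 4 units south of E: delta (east=+0, north=-4); D at (east=-1, north=0).
  C is 2 units south of D: delta (east=+0, north=-2); C at (east=-1, north=-2).
  B is 7 units south of C: delta (east=+0, north=-7); B at (east=-1, north=-9).
  A is 2 units south of B: delta (east=+0, north=-2); A at (east=-1, north=-11).
Therefore A relative to G: (east=-1, north=-11).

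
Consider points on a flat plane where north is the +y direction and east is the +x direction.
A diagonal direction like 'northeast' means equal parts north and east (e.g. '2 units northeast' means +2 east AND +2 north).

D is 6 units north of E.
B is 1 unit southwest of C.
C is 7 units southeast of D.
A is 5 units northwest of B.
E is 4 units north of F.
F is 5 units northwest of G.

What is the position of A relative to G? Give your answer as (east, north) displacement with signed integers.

Answer: A is at (east=-4, north=12) relative to G.

Derivation:
Place G at the origin (east=0, north=0).
  F is 5 units northwest of G: delta (east=-5, north=+5); F at (east=-5, north=5).
  E is 4 units north of F: delta (east=+0, north=+4); E at (east=-5, north=9).
  D is 6 units north of E: delta (east=+0, north=+6); D at (east=-5, north=15).
  C is 7 units southeast of D: delta (east=+7, north=-7); C at (east=2, north=8).
  B is 1 unit southwest of C: delta (east=-1, north=-1); B at (east=1, north=7).
  A is 5 units northwest of B: delta (east=-5, north=+5); A at (east=-4, north=12).
Therefore A relative to G: (east=-4, north=12).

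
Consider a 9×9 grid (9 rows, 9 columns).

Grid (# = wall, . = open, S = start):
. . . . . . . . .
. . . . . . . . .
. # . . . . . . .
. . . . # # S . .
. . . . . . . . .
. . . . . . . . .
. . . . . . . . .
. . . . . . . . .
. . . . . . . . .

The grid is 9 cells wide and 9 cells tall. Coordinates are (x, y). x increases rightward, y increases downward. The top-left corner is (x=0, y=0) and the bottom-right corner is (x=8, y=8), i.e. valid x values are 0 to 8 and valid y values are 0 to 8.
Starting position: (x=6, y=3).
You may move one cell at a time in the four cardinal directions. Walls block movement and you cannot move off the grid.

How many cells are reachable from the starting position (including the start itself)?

Answer: Reachable cells: 78

Derivation:
BFS flood-fill from (x=6, y=3):
  Distance 0: (x=6, y=3)
  Distance 1: (x=6, y=2), (x=7, y=3), (x=6, y=4)
  Distance 2: (x=6, y=1), (x=5, y=2), (x=7, y=2), (x=8, y=3), (x=5, y=4), (x=7, y=4), (x=6, y=5)
  Distance 3: (x=6, y=0), (x=5, y=1), (x=7, y=1), (x=4, y=2), (x=8, y=2), (x=4, y=4), (x=8, y=4), (x=5, y=5), (x=7, y=5), (x=6, y=6)
  Distance 4: (x=5, y=0), (x=7, y=0), (x=4, y=1), (x=8, y=1), (x=3, y=2), (x=3, y=4), (x=4, y=5), (x=8, y=5), (x=5, y=6), (x=7, y=6), (x=6, y=7)
  Distance 5: (x=4, y=0), (x=8, y=0), (x=3, y=1), (x=2, y=2), (x=3, y=3), (x=2, y=4), (x=3, y=5), (x=4, y=6), (x=8, y=6), (x=5, y=7), (x=7, y=7), (x=6, y=8)
  Distance 6: (x=3, y=0), (x=2, y=1), (x=2, y=3), (x=1, y=4), (x=2, y=5), (x=3, y=6), (x=4, y=7), (x=8, y=7), (x=5, y=8), (x=7, y=8)
  Distance 7: (x=2, y=0), (x=1, y=1), (x=1, y=3), (x=0, y=4), (x=1, y=5), (x=2, y=6), (x=3, y=7), (x=4, y=8), (x=8, y=8)
  Distance 8: (x=1, y=0), (x=0, y=1), (x=0, y=3), (x=0, y=5), (x=1, y=6), (x=2, y=7), (x=3, y=8)
  Distance 9: (x=0, y=0), (x=0, y=2), (x=0, y=6), (x=1, y=7), (x=2, y=8)
  Distance 10: (x=0, y=7), (x=1, y=8)
  Distance 11: (x=0, y=8)
Total reachable: 78 (grid has 78 open cells total)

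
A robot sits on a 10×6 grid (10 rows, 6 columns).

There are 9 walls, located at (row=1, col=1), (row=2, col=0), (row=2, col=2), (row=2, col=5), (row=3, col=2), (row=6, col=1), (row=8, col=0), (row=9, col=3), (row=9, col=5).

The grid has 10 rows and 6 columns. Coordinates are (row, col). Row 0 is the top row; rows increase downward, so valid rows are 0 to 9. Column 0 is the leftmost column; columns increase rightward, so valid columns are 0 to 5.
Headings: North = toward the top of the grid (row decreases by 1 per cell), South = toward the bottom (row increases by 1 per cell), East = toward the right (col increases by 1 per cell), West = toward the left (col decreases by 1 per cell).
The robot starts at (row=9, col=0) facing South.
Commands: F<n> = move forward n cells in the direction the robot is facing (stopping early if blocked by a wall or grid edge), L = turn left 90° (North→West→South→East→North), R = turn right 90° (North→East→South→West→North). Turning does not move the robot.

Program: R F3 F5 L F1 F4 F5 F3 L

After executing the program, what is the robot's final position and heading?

Start: (row=9, col=0), facing South
  R: turn right, now facing West
  F3: move forward 0/3 (blocked), now at (row=9, col=0)
  F5: move forward 0/5 (blocked), now at (row=9, col=0)
  L: turn left, now facing South
  F1: move forward 0/1 (blocked), now at (row=9, col=0)
  F4: move forward 0/4 (blocked), now at (row=9, col=0)
  F5: move forward 0/5 (blocked), now at (row=9, col=0)
  F3: move forward 0/3 (blocked), now at (row=9, col=0)
  L: turn left, now facing East
Final: (row=9, col=0), facing East

Answer: Final position: (row=9, col=0), facing East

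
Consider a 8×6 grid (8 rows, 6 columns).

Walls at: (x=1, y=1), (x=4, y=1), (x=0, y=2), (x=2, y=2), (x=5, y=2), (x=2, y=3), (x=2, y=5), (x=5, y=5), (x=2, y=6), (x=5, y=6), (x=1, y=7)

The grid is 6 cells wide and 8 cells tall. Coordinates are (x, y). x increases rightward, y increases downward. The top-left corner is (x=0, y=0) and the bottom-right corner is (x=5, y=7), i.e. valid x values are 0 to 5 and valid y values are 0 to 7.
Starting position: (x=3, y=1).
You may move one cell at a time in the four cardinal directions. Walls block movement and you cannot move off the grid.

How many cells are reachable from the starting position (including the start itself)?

Answer: Reachable cells: 37

Derivation:
BFS flood-fill from (x=3, y=1):
  Distance 0: (x=3, y=1)
  Distance 1: (x=3, y=0), (x=2, y=1), (x=3, y=2)
  Distance 2: (x=2, y=0), (x=4, y=0), (x=4, y=2), (x=3, y=3)
  Distance 3: (x=1, y=0), (x=5, y=0), (x=4, y=3), (x=3, y=4)
  Distance 4: (x=0, y=0), (x=5, y=1), (x=5, y=3), (x=2, y=4), (x=4, y=4), (x=3, y=5)
  Distance 5: (x=0, y=1), (x=1, y=4), (x=5, y=4), (x=4, y=5), (x=3, y=6)
  Distance 6: (x=1, y=3), (x=0, y=4), (x=1, y=5), (x=4, y=6), (x=3, y=7)
  Distance 7: (x=1, y=2), (x=0, y=3), (x=0, y=5), (x=1, y=6), (x=2, y=7), (x=4, y=7)
  Distance 8: (x=0, y=6), (x=5, y=7)
  Distance 9: (x=0, y=7)
Total reachable: 37 (grid has 37 open cells total)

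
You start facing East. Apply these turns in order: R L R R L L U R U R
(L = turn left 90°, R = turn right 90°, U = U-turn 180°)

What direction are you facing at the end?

Answer: Final heading: West

Derivation:
Start: East
  R (right (90° clockwise)) -> South
  L (left (90° counter-clockwise)) -> East
  R (right (90° clockwise)) -> South
  R (right (90° clockwise)) -> West
  L (left (90° counter-clockwise)) -> South
  L (left (90° counter-clockwise)) -> East
  U (U-turn (180°)) -> West
  R (right (90° clockwise)) -> North
  U (U-turn (180°)) -> South
  R (right (90° clockwise)) -> West
Final: West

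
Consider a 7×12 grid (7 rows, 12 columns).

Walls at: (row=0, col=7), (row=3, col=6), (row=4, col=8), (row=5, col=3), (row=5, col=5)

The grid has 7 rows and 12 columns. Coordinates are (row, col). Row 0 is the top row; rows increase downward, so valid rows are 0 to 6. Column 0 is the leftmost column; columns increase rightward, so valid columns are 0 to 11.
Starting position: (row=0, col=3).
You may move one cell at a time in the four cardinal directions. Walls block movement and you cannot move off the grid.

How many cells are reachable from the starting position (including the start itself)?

BFS flood-fill from (row=0, col=3):
  Distance 0: (row=0, col=3)
  Distance 1: (row=0, col=2), (row=0, col=4), (row=1, col=3)
  Distance 2: (row=0, col=1), (row=0, col=5), (row=1, col=2), (row=1, col=4), (row=2, col=3)
  Distance 3: (row=0, col=0), (row=0, col=6), (row=1, col=1), (row=1, col=5), (row=2, col=2), (row=2, col=4), (row=3, col=3)
  Distance 4: (row=1, col=0), (row=1, col=6), (row=2, col=1), (row=2, col=5), (row=3, col=2), (row=3, col=4), (row=4, col=3)
  Distance 5: (row=1, col=7), (row=2, col=0), (row=2, col=6), (row=3, col=1), (row=3, col=5), (row=4, col=2), (row=4, col=4)
  Distance 6: (row=1, col=8), (row=2, col=7), (row=3, col=0), (row=4, col=1), (row=4, col=5), (row=5, col=2), (row=5, col=4)
  Distance 7: (row=0, col=8), (row=1, col=9), (row=2, col=8), (row=3, col=7), (row=4, col=0), (row=4, col=6), (row=5, col=1), (row=6, col=2), (row=6, col=4)
  Distance 8: (row=0, col=9), (row=1, col=10), (row=2, col=9), (row=3, col=8), (row=4, col=7), (row=5, col=0), (row=5, col=6), (row=6, col=1), (row=6, col=3), (row=6, col=5)
  Distance 9: (row=0, col=10), (row=1, col=11), (row=2, col=10), (row=3, col=9), (row=5, col=7), (row=6, col=0), (row=6, col=6)
  Distance 10: (row=0, col=11), (row=2, col=11), (row=3, col=10), (row=4, col=9), (row=5, col=8), (row=6, col=7)
  Distance 11: (row=3, col=11), (row=4, col=10), (row=5, col=9), (row=6, col=8)
  Distance 12: (row=4, col=11), (row=5, col=10), (row=6, col=9)
  Distance 13: (row=5, col=11), (row=6, col=10)
  Distance 14: (row=6, col=11)
Total reachable: 79 (grid has 79 open cells total)

Answer: Reachable cells: 79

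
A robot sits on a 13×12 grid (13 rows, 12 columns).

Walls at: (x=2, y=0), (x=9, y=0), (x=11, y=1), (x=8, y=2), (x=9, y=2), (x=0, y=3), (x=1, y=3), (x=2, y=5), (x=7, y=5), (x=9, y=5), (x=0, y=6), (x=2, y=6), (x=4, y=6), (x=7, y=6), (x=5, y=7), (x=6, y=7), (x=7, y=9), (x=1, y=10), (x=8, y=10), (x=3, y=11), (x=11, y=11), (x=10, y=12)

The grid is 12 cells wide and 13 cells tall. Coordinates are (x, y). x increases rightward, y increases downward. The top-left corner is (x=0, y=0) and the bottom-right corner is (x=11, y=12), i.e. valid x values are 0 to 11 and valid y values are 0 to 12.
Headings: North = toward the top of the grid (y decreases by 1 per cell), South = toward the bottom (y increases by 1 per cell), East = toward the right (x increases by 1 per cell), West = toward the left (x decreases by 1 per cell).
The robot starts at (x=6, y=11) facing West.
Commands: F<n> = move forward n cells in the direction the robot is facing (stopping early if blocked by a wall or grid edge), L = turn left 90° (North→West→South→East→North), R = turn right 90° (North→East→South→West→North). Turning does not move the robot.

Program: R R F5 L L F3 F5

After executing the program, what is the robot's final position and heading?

Answer: Final position: (x=4, y=11), facing West

Derivation:
Start: (x=6, y=11), facing West
  R: turn right, now facing North
  R: turn right, now facing East
  F5: move forward 4/5 (blocked), now at (x=10, y=11)
  L: turn left, now facing North
  L: turn left, now facing West
  F3: move forward 3, now at (x=7, y=11)
  F5: move forward 3/5 (blocked), now at (x=4, y=11)
Final: (x=4, y=11), facing West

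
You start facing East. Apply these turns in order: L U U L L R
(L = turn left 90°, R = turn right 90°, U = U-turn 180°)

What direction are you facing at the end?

Answer: Final heading: West

Derivation:
Start: East
  L (left (90° counter-clockwise)) -> North
  U (U-turn (180°)) -> South
  U (U-turn (180°)) -> North
  L (left (90° counter-clockwise)) -> West
  L (left (90° counter-clockwise)) -> South
  R (right (90° clockwise)) -> West
Final: West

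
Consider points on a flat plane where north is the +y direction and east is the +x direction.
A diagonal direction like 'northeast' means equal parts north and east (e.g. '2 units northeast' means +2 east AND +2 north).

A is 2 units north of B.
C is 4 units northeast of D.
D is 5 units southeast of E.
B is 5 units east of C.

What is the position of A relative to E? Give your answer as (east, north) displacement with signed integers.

Place E at the origin (east=0, north=0).
  D is 5 units southeast of E: delta (east=+5, north=-5); D at (east=5, north=-5).
  C is 4 units northeast of D: delta (east=+4, north=+4); C at (east=9, north=-1).
  B is 5 units east of C: delta (east=+5, north=+0); B at (east=14, north=-1).
  A is 2 units north of B: delta (east=+0, north=+2); A at (east=14, north=1).
Therefore A relative to E: (east=14, north=1).

Answer: A is at (east=14, north=1) relative to E.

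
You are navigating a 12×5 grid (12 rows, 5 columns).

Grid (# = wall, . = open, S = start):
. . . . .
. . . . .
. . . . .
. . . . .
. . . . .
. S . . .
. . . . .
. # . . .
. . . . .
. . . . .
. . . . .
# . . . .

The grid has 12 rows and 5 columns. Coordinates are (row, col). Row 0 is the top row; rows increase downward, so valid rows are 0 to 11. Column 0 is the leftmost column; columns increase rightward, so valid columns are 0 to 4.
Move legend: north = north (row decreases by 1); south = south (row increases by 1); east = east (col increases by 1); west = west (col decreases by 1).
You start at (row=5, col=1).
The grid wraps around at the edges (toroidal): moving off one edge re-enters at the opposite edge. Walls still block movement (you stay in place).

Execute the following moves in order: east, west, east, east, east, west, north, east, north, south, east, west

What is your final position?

Start: (row=5, col=1)
  east (east): (row=5, col=1) -> (row=5, col=2)
  west (west): (row=5, col=2) -> (row=5, col=1)
  east (east): (row=5, col=1) -> (row=5, col=2)
  east (east): (row=5, col=2) -> (row=5, col=3)
  east (east): (row=5, col=3) -> (row=5, col=4)
  west (west): (row=5, col=4) -> (row=5, col=3)
  north (north): (row=5, col=3) -> (row=4, col=3)
  east (east): (row=4, col=3) -> (row=4, col=4)
  north (north): (row=4, col=4) -> (row=3, col=4)
  south (south): (row=3, col=4) -> (row=4, col=4)
  east (east): (row=4, col=4) -> (row=4, col=0)
  west (west): (row=4, col=0) -> (row=4, col=4)
Final: (row=4, col=4)

Answer: Final position: (row=4, col=4)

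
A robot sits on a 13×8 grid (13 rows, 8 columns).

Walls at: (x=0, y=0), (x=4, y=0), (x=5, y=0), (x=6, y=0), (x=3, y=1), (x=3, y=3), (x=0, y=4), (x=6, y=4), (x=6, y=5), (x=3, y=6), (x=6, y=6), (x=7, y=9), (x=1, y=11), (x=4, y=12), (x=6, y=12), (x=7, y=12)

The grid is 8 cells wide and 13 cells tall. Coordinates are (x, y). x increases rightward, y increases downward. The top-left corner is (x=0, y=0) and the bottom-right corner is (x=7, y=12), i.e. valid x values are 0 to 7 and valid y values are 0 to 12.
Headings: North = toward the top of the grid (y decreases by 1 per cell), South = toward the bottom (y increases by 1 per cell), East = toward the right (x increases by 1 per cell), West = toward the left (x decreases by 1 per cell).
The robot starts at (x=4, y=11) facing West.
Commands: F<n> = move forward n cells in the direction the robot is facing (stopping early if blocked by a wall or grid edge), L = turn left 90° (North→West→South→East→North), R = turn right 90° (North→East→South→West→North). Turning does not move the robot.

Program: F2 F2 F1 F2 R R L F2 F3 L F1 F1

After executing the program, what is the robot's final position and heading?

Answer: Final position: (x=0, y=6), facing West

Derivation:
Start: (x=4, y=11), facing West
  F2: move forward 2, now at (x=2, y=11)
  F2: move forward 0/2 (blocked), now at (x=2, y=11)
  F1: move forward 0/1 (blocked), now at (x=2, y=11)
  F2: move forward 0/2 (blocked), now at (x=2, y=11)
  R: turn right, now facing North
  R: turn right, now facing East
  L: turn left, now facing North
  F2: move forward 2, now at (x=2, y=9)
  F3: move forward 3, now at (x=2, y=6)
  L: turn left, now facing West
  F1: move forward 1, now at (x=1, y=6)
  F1: move forward 1, now at (x=0, y=6)
Final: (x=0, y=6), facing West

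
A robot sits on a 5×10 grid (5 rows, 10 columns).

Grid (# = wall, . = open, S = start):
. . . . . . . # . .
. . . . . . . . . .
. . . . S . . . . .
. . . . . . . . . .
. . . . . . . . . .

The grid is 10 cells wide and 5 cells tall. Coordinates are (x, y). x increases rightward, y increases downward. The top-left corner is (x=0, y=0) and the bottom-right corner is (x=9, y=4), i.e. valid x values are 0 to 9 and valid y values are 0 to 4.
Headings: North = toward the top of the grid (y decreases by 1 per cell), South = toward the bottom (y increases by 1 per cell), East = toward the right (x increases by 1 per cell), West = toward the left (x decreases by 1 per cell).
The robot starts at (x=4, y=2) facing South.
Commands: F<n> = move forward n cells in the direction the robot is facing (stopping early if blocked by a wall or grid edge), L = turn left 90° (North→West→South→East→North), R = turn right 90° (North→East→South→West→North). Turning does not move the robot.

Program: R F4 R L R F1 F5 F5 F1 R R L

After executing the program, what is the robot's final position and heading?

Answer: Final position: (x=0, y=0), facing East

Derivation:
Start: (x=4, y=2), facing South
  R: turn right, now facing West
  F4: move forward 4, now at (x=0, y=2)
  R: turn right, now facing North
  L: turn left, now facing West
  R: turn right, now facing North
  F1: move forward 1, now at (x=0, y=1)
  F5: move forward 1/5 (blocked), now at (x=0, y=0)
  F5: move forward 0/5 (blocked), now at (x=0, y=0)
  F1: move forward 0/1 (blocked), now at (x=0, y=0)
  R: turn right, now facing East
  R: turn right, now facing South
  L: turn left, now facing East
Final: (x=0, y=0), facing East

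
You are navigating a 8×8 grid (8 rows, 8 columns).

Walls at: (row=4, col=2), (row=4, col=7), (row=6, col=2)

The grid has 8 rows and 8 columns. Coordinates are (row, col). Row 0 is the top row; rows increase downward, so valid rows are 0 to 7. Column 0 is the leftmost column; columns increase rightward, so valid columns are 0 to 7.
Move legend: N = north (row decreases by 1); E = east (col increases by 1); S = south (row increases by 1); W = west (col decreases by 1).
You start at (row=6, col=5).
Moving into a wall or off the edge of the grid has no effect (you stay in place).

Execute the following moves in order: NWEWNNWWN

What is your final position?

Answer: Final position: (row=2, col=2)

Derivation:
Start: (row=6, col=5)
  N (north): (row=6, col=5) -> (row=5, col=5)
  W (west): (row=5, col=5) -> (row=5, col=4)
  E (east): (row=5, col=4) -> (row=5, col=5)
  W (west): (row=5, col=5) -> (row=5, col=4)
  N (north): (row=5, col=4) -> (row=4, col=4)
  N (north): (row=4, col=4) -> (row=3, col=4)
  W (west): (row=3, col=4) -> (row=3, col=3)
  W (west): (row=3, col=3) -> (row=3, col=2)
  N (north): (row=3, col=2) -> (row=2, col=2)
Final: (row=2, col=2)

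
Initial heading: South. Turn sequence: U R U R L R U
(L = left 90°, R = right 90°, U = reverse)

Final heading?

Start: South
  U (U-turn (180°)) -> North
  R (right (90° clockwise)) -> East
  U (U-turn (180°)) -> West
  R (right (90° clockwise)) -> North
  L (left (90° counter-clockwise)) -> West
  R (right (90° clockwise)) -> North
  U (U-turn (180°)) -> South
Final: South

Answer: Final heading: South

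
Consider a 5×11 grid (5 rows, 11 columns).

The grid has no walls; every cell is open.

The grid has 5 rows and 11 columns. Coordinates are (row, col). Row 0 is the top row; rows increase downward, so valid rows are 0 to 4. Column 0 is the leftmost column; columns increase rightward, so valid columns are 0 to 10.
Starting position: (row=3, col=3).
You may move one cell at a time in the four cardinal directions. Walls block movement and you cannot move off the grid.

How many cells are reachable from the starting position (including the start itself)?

BFS flood-fill from (row=3, col=3):
  Distance 0: (row=3, col=3)
  Distance 1: (row=2, col=3), (row=3, col=2), (row=3, col=4), (row=4, col=3)
  Distance 2: (row=1, col=3), (row=2, col=2), (row=2, col=4), (row=3, col=1), (row=3, col=5), (row=4, col=2), (row=4, col=4)
  Distance 3: (row=0, col=3), (row=1, col=2), (row=1, col=4), (row=2, col=1), (row=2, col=5), (row=3, col=0), (row=3, col=6), (row=4, col=1), (row=4, col=5)
  Distance 4: (row=0, col=2), (row=0, col=4), (row=1, col=1), (row=1, col=5), (row=2, col=0), (row=2, col=6), (row=3, col=7), (row=4, col=0), (row=4, col=6)
  Distance 5: (row=0, col=1), (row=0, col=5), (row=1, col=0), (row=1, col=6), (row=2, col=7), (row=3, col=8), (row=4, col=7)
  Distance 6: (row=0, col=0), (row=0, col=6), (row=1, col=7), (row=2, col=8), (row=3, col=9), (row=4, col=8)
  Distance 7: (row=0, col=7), (row=1, col=8), (row=2, col=9), (row=3, col=10), (row=4, col=9)
  Distance 8: (row=0, col=8), (row=1, col=9), (row=2, col=10), (row=4, col=10)
  Distance 9: (row=0, col=9), (row=1, col=10)
  Distance 10: (row=0, col=10)
Total reachable: 55 (grid has 55 open cells total)

Answer: Reachable cells: 55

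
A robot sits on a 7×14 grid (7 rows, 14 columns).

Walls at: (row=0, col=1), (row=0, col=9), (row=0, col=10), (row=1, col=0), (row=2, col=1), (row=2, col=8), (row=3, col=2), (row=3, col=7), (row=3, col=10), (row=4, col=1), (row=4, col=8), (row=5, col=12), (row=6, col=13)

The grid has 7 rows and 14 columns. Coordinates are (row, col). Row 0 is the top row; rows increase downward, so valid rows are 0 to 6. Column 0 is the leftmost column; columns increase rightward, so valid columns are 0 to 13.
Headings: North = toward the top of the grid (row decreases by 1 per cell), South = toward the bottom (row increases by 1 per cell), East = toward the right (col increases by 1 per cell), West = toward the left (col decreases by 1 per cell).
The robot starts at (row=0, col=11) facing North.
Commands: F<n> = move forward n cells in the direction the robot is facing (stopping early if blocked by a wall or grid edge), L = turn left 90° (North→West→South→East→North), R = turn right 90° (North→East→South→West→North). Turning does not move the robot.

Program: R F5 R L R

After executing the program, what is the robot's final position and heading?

Start: (row=0, col=11), facing North
  R: turn right, now facing East
  F5: move forward 2/5 (blocked), now at (row=0, col=13)
  R: turn right, now facing South
  L: turn left, now facing East
  R: turn right, now facing South
Final: (row=0, col=13), facing South

Answer: Final position: (row=0, col=13), facing South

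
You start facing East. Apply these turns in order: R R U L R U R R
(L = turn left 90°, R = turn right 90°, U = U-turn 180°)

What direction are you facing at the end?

Start: East
  R (right (90° clockwise)) -> South
  R (right (90° clockwise)) -> West
  U (U-turn (180°)) -> East
  L (left (90° counter-clockwise)) -> North
  R (right (90° clockwise)) -> East
  U (U-turn (180°)) -> West
  R (right (90° clockwise)) -> North
  R (right (90° clockwise)) -> East
Final: East

Answer: Final heading: East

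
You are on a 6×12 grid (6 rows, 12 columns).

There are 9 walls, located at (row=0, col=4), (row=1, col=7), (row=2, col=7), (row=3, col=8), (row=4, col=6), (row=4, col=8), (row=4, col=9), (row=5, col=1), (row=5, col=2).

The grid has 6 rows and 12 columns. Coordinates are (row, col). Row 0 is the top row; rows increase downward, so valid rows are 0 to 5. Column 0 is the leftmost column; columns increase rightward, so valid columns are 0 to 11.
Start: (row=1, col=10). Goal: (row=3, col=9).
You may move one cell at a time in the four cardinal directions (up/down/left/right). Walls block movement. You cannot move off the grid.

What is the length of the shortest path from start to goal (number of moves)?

BFS from (row=1, col=10) until reaching (row=3, col=9):
  Distance 0: (row=1, col=10)
  Distance 1: (row=0, col=10), (row=1, col=9), (row=1, col=11), (row=2, col=10)
  Distance 2: (row=0, col=9), (row=0, col=11), (row=1, col=8), (row=2, col=9), (row=2, col=11), (row=3, col=10)
  Distance 3: (row=0, col=8), (row=2, col=8), (row=3, col=9), (row=3, col=11), (row=4, col=10)  <- goal reached here
One shortest path (3 moves): (row=1, col=10) -> (row=1, col=9) -> (row=2, col=9) -> (row=3, col=9)

Answer: Shortest path length: 3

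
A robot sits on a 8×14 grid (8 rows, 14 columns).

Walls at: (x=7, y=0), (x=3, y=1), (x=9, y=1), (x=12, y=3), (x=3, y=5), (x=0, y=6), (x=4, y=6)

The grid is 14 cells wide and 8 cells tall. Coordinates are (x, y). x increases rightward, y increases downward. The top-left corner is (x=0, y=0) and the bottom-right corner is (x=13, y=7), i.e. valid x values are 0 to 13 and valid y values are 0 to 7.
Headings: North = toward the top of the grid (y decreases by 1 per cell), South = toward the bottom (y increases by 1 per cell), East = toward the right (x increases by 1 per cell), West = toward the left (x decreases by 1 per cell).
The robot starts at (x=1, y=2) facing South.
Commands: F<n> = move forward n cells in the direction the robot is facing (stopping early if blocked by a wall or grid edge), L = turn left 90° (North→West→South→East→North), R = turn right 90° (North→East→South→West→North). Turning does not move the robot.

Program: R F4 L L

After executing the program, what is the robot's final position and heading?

Start: (x=1, y=2), facing South
  R: turn right, now facing West
  F4: move forward 1/4 (blocked), now at (x=0, y=2)
  L: turn left, now facing South
  L: turn left, now facing East
Final: (x=0, y=2), facing East

Answer: Final position: (x=0, y=2), facing East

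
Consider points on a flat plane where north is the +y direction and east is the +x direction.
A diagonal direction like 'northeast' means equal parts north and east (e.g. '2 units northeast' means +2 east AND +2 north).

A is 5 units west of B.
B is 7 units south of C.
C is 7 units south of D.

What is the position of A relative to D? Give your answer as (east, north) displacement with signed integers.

Place D at the origin (east=0, north=0).
  C is 7 units south of D: delta (east=+0, north=-7); C at (east=0, north=-7).
  B is 7 units south of C: delta (east=+0, north=-7); B at (east=0, north=-14).
  A is 5 units west of B: delta (east=-5, north=+0); A at (east=-5, north=-14).
Therefore A relative to D: (east=-5, north=-14).

Answer: A is at (east=-5, north=-14) relative to D.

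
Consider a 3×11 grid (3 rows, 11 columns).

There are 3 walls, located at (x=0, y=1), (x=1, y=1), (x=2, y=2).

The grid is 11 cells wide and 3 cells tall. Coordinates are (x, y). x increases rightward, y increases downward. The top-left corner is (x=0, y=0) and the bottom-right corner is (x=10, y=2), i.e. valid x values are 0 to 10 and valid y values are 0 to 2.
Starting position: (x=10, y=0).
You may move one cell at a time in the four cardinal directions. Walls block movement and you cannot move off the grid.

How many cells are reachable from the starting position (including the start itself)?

BFS flood-fill from (x=10, y=0):
  Distance 0: (x=10, y=0)
  Distance 1: (x=9, y=0), (x=10, y=1)
  Distance 2: (x=8, y=0), (x=9, y=1), (x=10, y=2)
  Distance 3: (x=7, y=0), (x=8, y=1), (x=9, y=2)
  Distance 4: (x=6, y=0), (x=7, y=1), (x=8, y=2)
  Distance 5: (x=5, y=0), (x=6, y=1), (x=7, y=2)
  Distance 6: (x=4, y=0), (x=5, y=1), (x=6, y=2)
  Distance 7: (x=3, y=0), (x=4, y=1), (x=5, y=2)
  Distance 8: (x=2, y=0), (x=3, y=1), (x=4, y=2)
  Distance 9: (x=1, y=0), (x=2, y=1), (x=3, y=2)
  Distance 10: (x=0, y=0)
Total reachable: 28 (grid has 30 open cells total)

Answer: Reachable cells: 28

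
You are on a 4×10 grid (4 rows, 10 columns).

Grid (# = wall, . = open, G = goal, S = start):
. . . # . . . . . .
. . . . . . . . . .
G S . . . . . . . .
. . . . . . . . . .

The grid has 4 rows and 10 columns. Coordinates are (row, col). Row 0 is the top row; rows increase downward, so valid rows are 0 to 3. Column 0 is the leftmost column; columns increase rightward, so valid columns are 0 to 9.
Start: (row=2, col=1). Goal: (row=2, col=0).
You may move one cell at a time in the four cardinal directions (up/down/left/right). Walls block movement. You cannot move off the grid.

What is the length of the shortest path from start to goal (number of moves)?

BFS from (row=2, col=1) until reaching (row=2, col=0):
  Distance 0: (row=2, col=1)
  Distance 1: (row=1, col=1), (row=2, col=0), (row=2, col=2), (row=3, col=1)  <- goal reached here
One shortest path (1 moves): (row=2, col=1) -> (row=2, col=0)

Answer: Shortest path length: 1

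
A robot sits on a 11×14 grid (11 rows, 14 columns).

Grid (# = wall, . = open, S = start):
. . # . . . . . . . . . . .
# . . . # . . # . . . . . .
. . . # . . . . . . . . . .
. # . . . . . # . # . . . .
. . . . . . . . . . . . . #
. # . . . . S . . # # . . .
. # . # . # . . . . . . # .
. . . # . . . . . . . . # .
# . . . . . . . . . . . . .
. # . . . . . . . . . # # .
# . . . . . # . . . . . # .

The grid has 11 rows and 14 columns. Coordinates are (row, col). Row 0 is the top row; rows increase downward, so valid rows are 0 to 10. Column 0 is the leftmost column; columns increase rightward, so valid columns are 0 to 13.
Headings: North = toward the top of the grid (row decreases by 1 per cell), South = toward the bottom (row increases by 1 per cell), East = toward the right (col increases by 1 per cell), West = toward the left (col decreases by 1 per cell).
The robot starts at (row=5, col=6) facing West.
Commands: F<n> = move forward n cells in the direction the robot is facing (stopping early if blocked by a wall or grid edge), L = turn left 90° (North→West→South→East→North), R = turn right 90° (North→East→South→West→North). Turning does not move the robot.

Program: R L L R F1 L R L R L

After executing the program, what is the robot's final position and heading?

Answer: Final position: (row=5, col=5), facing South

Derivation:
Start: (row=5, col=6), facing West
  R: turn right, now facing North
  L: turn left, now facing West
  L: turn left, now facing South
  R: turn right, now facing West
  F1: move forward 1, now at (row=5, col=5)
  L: turn left, now facing South
  R: turn right, now facing West
  L: turn left, now facing South
  R: turn right, now facing West
  L: turn left, now facing South
Final: (row=5, col=5), facing South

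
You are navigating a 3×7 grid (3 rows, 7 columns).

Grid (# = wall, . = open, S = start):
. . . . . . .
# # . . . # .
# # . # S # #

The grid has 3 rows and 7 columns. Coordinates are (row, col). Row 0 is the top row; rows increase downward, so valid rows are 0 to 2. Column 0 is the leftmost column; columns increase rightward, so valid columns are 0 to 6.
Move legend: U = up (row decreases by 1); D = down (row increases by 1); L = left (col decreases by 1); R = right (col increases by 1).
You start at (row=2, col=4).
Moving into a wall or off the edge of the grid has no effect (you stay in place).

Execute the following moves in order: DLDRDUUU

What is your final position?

Answer: Final position: (row=0, col=4)

Derivation:
Start: (row=2, col=4)
  D (down): blocked, stay at (row=2, col=4)
  L (left): blocked, stay at (row=2, col=4)
  D (down): blocked, stay at (row=2, col=4)
  R (right): blocked, stay at (row=2, col=4)
  D (down): blocked, stay at (row=2, col=4)
  U (up): (row=2, col=4) -> (row=1, col=4)
  U (up): (row=1, col=4) -> (row=0, col=4)
  U (up): blocked, stay at (row=0, col=4)
Final: (row=0, col=4)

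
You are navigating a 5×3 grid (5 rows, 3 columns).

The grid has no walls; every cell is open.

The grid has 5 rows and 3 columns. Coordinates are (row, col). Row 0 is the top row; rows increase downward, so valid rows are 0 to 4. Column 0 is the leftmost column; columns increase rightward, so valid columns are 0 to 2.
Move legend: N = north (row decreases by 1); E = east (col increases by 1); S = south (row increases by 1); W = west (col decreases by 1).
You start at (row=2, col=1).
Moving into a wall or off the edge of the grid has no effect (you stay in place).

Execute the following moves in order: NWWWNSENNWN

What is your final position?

Start: (row=2, col=1)
  N (north): (row=2, col=1) -> (row=1, col=1)
  W (west): (row=1, col=1) -> (row=1, col=0)
  W (west): blocked, stay at (row=1, col=0)
  W (west): blocked, stay at (row=1, col=0)
  N (north): (row=1, col=0) -> (row=0, col=0)
  S (south): (row=0, col=0) -> (row=1, col=0)
  E (east): (row=1, col=0) -> (row=1, col=1)
  N (north): (row=1, col=1) -> (row=0, col=1)
  N (north): blocked, stay at (row=0, col=1)
  W (west): (row=0, col=1) -> (row=0, col=0)
  N (north): blocked, stay at (row=0, col=0)
Final: (row=0, col=0)

Answer: Final position: (row=0, col=0)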